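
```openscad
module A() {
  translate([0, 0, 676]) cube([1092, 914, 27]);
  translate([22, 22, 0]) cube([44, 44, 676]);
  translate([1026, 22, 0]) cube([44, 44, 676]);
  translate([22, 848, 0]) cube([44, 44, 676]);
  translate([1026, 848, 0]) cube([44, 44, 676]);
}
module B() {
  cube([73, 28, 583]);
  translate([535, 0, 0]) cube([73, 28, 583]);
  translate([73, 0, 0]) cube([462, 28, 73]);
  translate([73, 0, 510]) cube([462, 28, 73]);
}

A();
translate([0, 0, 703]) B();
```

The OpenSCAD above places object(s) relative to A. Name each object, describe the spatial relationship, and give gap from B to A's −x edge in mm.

A is a table. B is a picture frame. The picture frame is on top of the table. The gap from the picture frame to the table's −x edge is 0 mm.

The picture frame's min-x is at 0; the table's min-x is 0; gap = 0 mm.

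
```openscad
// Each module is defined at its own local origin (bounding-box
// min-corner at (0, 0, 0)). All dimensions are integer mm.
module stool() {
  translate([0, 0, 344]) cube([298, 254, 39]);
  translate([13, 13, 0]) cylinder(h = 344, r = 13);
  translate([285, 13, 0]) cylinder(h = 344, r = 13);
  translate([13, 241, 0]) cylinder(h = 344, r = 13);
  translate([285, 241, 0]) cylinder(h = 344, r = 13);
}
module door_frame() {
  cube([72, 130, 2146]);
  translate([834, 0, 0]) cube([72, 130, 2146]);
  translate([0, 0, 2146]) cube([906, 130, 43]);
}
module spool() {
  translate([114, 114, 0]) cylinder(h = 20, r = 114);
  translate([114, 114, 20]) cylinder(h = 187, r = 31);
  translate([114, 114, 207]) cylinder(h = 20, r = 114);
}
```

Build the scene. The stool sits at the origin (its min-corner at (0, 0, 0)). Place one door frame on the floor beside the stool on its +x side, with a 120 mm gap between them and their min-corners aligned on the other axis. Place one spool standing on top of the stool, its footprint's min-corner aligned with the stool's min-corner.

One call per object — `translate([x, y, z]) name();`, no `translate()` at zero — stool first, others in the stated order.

stool();
translate([418, 0, 0]) door_frame();
translate([0, 0, 383]) spool();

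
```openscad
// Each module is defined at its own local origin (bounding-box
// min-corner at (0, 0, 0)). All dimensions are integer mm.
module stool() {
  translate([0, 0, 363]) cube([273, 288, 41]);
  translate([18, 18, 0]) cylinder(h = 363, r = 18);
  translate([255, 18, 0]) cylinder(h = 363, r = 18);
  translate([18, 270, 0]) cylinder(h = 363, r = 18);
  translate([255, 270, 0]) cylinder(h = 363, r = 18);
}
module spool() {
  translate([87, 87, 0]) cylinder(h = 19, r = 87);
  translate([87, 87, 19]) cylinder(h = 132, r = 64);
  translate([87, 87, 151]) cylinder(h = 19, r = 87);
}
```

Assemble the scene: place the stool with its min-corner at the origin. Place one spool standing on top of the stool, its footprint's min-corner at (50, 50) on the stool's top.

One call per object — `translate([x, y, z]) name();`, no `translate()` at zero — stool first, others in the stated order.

stool();
translate([50, 50, 404]) spool();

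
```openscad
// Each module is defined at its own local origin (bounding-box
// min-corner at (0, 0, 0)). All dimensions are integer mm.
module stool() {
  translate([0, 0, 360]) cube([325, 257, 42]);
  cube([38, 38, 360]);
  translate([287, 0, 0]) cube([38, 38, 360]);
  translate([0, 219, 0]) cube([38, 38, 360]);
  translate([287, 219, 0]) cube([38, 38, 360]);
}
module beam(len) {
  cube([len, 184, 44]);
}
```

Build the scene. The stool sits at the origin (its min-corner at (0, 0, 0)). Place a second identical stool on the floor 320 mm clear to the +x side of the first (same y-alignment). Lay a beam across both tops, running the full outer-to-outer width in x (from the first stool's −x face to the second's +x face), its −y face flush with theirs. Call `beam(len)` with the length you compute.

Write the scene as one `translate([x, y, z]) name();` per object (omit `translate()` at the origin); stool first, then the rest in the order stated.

stool();
translate([645, 0, 0]) stool();
translate([0, 0, 402]) beam(970);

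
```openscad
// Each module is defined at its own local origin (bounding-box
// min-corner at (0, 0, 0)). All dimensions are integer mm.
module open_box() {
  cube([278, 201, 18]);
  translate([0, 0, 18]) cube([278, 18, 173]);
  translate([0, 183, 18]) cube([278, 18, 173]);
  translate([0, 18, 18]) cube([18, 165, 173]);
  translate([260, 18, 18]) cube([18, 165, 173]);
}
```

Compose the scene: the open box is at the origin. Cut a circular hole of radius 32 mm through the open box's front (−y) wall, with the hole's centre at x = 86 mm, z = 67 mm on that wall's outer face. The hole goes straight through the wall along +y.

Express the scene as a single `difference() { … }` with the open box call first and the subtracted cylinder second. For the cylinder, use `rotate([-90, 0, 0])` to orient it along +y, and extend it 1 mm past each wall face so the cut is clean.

difference() {
  open_box();
  translate([86, -1, 67]) rotate([-90, 0, 0]) cylinder(h = 20, r = 32);
}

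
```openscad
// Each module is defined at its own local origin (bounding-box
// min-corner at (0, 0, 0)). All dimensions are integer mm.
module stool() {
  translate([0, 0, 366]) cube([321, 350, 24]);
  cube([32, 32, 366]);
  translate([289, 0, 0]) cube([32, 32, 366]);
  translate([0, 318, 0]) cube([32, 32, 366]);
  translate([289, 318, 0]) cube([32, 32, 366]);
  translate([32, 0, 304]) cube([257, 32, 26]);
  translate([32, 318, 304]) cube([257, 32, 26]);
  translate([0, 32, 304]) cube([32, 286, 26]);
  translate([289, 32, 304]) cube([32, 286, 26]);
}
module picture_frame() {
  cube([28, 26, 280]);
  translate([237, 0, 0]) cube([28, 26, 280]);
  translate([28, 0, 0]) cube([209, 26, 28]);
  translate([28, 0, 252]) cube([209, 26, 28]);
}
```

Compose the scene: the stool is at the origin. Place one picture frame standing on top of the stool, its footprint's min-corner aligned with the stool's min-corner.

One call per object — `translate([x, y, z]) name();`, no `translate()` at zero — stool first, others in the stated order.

stool();
translate([0, 0, 390]) picture_frame();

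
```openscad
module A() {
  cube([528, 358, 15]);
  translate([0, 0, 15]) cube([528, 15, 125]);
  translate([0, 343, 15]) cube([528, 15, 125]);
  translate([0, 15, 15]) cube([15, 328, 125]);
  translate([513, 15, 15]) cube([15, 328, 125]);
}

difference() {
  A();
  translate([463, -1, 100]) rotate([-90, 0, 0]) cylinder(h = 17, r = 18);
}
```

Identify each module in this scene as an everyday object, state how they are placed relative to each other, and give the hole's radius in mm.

The subtracted cylinder has r = 18 mm.

A is an open box. The open box has a circular hole through its front wall. The hole's radius is 18 mm.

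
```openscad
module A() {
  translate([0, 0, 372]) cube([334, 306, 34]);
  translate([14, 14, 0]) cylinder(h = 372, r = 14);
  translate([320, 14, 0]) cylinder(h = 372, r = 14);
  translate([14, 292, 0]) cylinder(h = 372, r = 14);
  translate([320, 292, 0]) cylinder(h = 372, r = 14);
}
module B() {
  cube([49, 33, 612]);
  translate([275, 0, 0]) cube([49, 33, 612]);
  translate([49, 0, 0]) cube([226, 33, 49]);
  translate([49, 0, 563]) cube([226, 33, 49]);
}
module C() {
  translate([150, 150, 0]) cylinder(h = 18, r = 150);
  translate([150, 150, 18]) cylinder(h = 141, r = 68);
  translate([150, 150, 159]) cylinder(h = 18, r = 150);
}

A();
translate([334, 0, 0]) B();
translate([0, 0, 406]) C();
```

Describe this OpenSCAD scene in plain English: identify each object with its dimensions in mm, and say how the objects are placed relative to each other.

A is a four-legged stool. The seat is a 334×306×34 mm slab whose top surface is at z = 406 mm; four round legs, each 28 mm in diameter, run from the floor (z = 0) to the underside of the seat, each leg's axis is inset half a diameter from the nearest pair of seat edges (so the leg's bounding box is flush with the corner).

B is a rectangular picture frame lying in the x–z plane (depth along y). The opening is 226 mm wide (x) by 514 mm tall (z), surrounded by a border 49 mm wide on all four sides. The frame is 33 mm deep and is made of two full-height vertical stiles with two horizontal rails fitted between them.

C is a spool: two coaxial disc flanges of radius 150 mm and thickness 18 mm, joined by a core cylinder of radius 68 mm and height 141 mm. The lower flange rests on z = 0 and the three cylinders share a vertical axis.

The picture frame is against the stool's +x side, with their −y faces flush. The spool is on top of the stool.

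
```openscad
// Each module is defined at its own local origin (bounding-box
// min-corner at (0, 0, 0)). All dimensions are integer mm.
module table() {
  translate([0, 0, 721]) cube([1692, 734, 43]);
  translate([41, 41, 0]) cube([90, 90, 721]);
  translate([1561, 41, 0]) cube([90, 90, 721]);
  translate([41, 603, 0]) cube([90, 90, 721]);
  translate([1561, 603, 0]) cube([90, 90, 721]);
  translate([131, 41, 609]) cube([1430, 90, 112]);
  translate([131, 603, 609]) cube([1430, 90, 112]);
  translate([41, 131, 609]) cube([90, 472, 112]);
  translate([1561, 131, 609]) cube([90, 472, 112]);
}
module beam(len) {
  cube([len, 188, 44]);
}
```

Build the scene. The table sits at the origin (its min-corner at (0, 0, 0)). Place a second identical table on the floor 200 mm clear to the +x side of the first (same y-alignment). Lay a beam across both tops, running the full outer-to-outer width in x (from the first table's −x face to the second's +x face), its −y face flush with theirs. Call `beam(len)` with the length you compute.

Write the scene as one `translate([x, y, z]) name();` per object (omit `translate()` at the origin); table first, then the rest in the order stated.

table();
translate([1892, 0, 0]) table();
translate([0, 0, 764]) beam(3584);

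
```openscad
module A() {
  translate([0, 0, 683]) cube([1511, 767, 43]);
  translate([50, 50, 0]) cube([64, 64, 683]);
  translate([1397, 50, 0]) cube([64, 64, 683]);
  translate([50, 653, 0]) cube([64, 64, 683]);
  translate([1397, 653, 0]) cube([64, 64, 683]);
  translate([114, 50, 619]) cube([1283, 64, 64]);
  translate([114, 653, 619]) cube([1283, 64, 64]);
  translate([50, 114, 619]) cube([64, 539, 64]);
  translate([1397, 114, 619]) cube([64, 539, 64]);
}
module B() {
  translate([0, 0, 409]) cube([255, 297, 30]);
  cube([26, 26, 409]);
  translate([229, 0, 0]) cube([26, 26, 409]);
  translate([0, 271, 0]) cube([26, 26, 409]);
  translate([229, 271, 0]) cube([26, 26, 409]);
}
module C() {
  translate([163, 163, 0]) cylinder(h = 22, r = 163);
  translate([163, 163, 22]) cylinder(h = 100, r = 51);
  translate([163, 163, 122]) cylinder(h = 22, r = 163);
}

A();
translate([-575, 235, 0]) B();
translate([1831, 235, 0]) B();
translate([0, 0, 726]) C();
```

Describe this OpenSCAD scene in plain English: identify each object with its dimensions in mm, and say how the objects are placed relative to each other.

A is a table with a 1511×767 mm rectangular top, 43 mm thick, top surface at z = 726 mm, supported by four 64×64 mm square legs, each inset 50 mm from the nearest pair of top edges, running from the floor. Four apron rails, 64 mm thick and 64 mm tall, run between adjacent legs with their top edges flush with the underside of the top and their outer faces flush with the legs' outer faces.

B is a simple wooden stool: a rectangular seat 255 mm (x) by 297 mm (y), 30 mm thick, top face at z = 439 mm, on four square legs, each 26×26 mm in cross-section. The legs rest on z = 0, each flush with a corner of the seat.

C is a spool: two coaxial disc flanges of radius 163 mm and thickness 22 mm, joined by a core cylinder of radius 51 mm and height 100 mm. The lower flange rests on z = 0 and the three cylinders share a vertical axis.

Two stools sit around the table at the −x, +x sides. The spool is on top of the table.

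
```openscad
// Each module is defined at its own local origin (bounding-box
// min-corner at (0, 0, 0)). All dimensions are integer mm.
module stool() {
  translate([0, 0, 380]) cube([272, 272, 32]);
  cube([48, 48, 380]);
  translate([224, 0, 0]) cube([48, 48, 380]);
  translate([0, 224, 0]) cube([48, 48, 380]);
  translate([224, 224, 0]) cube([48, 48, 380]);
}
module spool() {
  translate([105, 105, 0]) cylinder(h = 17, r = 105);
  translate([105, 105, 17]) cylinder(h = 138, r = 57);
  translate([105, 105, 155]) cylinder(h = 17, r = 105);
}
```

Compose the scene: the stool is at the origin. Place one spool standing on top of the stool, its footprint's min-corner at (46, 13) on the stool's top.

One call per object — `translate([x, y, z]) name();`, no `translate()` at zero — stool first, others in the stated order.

stool();
translate([46, 13, 412]) spool();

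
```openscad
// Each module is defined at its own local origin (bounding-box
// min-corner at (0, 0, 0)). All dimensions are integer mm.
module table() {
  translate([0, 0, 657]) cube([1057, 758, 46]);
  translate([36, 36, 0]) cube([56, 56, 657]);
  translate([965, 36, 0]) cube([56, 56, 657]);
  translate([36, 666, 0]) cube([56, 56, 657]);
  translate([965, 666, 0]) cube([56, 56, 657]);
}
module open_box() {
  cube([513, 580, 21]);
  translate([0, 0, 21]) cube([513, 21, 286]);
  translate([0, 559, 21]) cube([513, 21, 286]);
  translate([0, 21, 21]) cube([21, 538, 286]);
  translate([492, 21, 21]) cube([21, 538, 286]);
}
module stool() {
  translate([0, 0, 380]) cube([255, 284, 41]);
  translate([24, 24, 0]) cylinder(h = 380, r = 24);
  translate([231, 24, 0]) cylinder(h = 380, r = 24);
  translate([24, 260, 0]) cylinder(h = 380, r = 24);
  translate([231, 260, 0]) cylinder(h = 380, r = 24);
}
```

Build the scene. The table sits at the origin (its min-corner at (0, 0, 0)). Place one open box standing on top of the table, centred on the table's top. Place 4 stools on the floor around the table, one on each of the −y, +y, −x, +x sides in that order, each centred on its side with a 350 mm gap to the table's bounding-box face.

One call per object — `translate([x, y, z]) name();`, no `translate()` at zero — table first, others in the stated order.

table();
translate([272, 89, 703]) open_box();
translate([401, -634, 0]) stool();
translate([401, 1108, 0]) stool();
translate([-605, 237, 0]) stool();
translate([1407, 237, 0]) stool();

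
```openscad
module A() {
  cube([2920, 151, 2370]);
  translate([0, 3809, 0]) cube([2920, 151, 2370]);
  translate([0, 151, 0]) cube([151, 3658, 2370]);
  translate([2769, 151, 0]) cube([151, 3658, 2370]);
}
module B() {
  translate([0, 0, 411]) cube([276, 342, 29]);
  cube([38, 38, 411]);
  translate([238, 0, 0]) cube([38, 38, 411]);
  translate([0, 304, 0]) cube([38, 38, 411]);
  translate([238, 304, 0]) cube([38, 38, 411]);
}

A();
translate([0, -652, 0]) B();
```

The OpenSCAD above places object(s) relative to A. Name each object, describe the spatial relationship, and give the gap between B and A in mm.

The stool's nearest face is 310 mm from the house frame's −y face.

A is a house frame. B is a stool. The stool is on the floor beside the house frame on its −y side. The gap between the stool and the house frame is 310 mm.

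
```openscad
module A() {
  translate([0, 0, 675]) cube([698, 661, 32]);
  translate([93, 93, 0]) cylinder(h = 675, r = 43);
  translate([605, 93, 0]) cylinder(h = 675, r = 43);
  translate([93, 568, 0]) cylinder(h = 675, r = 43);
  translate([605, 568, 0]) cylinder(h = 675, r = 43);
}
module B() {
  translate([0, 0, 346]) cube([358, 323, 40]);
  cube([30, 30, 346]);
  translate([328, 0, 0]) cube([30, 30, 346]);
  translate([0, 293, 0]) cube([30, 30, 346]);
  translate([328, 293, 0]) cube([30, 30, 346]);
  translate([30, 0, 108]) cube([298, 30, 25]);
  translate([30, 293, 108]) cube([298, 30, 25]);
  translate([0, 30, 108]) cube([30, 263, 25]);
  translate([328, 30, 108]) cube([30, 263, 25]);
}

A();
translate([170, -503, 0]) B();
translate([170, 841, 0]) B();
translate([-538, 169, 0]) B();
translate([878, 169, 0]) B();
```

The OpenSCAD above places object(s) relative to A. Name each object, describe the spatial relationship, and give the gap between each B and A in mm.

A is a table. B is a stool. Four stools sit around the table at the −y, +y, −x, +x sides. The gap between each stool and the table is 180 mm.

Each stool's nearest face is 180 mm from the table's bounding box.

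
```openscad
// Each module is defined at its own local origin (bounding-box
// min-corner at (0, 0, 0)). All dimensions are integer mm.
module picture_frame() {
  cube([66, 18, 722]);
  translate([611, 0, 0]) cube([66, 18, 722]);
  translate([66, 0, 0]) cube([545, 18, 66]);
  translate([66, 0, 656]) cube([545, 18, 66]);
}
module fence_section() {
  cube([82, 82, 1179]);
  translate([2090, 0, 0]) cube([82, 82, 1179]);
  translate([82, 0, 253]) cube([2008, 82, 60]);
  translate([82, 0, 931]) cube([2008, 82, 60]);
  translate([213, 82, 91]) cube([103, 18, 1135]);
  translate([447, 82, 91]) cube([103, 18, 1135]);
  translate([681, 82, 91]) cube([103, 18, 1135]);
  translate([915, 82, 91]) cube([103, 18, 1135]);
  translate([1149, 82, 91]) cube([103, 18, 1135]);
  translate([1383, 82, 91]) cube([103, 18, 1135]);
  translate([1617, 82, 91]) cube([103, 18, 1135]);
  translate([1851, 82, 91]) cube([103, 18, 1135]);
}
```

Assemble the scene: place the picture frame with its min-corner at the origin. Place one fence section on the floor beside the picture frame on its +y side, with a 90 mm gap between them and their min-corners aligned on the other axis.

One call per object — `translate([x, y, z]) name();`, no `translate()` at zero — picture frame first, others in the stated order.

picture_frame();
translate([0, 108, 0]) fence_section();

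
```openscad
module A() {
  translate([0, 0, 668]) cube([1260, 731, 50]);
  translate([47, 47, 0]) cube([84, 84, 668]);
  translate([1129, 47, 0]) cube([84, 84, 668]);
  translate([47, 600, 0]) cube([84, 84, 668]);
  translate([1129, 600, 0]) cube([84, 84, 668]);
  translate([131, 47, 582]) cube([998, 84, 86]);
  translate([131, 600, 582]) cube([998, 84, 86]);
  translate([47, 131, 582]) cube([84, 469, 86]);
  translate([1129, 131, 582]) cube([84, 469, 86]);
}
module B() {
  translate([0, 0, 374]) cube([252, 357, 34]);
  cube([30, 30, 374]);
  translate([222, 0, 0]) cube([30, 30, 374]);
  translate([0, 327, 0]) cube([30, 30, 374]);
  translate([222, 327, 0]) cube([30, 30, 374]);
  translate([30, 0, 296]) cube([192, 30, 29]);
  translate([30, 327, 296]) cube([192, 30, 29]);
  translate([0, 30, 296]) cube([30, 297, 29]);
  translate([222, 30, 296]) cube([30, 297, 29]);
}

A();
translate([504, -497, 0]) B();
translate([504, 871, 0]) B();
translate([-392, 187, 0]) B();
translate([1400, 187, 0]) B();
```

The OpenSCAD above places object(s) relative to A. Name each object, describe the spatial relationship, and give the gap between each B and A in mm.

A is a table. B is a stool. Four stools sit around the table at the −y, +y, −x, +x sides. The gap between each stool and the table is 140 mm.

Each stool's nearest face is 140 mm from the table's bounding box.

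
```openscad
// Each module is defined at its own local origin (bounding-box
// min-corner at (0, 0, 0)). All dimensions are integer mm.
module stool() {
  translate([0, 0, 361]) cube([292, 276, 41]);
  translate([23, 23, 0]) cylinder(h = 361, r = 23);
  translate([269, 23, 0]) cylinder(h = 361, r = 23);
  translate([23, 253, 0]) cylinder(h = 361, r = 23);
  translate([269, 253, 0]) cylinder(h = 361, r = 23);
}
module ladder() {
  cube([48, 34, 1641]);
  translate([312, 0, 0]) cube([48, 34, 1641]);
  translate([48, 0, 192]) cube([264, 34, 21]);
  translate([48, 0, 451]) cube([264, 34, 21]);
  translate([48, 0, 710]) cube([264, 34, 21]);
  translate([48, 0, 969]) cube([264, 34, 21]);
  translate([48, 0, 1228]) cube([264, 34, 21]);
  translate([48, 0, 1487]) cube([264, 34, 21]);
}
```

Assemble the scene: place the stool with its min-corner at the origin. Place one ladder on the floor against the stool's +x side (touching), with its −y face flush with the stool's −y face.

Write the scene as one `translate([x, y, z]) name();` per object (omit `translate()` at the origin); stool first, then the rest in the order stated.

stool();
translate([292, 0, 0]) ladder();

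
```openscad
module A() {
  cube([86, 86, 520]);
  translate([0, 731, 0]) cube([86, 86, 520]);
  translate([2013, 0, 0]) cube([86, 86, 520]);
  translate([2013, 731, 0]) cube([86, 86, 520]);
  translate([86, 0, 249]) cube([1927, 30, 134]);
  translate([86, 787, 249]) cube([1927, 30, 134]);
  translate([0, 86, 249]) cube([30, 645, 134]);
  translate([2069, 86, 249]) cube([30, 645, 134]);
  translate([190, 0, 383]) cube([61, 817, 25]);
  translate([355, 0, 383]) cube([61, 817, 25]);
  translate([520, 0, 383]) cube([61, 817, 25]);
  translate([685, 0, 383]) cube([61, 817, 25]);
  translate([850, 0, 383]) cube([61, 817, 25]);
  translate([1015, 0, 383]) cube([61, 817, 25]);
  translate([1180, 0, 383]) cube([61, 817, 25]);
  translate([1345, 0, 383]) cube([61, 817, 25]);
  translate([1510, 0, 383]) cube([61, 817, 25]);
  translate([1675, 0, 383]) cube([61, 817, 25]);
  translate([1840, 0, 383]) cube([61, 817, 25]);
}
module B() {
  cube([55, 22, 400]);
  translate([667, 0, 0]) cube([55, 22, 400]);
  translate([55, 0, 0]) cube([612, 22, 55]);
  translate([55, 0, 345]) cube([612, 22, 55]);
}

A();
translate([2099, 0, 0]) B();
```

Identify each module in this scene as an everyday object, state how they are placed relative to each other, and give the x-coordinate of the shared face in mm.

A is a bed frame. B is a picture frame. The picture frame is against the bed frame's +x side, with their −y faces flush. The x-coordinate of the shared face is 2099 mm.

The bed frame's +x face and the picture frame's −x face are both at x = 2099 mm.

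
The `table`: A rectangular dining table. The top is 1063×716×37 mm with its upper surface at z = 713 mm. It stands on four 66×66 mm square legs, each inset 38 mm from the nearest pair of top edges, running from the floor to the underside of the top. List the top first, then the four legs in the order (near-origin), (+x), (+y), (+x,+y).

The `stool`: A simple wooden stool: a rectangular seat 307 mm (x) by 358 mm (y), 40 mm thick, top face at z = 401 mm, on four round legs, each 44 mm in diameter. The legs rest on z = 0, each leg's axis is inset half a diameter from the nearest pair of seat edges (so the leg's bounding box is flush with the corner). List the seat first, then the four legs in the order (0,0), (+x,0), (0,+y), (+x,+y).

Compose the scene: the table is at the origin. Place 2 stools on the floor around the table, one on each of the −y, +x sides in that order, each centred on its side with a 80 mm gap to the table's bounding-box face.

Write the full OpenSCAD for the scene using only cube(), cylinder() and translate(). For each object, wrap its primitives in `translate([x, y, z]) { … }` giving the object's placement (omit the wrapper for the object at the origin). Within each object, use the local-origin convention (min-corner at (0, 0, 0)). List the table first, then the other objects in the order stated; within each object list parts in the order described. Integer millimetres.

translate([0, 0, 676]) cube([1063, 716, 37]);
translate([38, 38, 0]) cube([66, 66, 676]);
translate([959, 38, 0]) cube([66, 66, 676]);
translate([38, 612, 0]) cube([66, 66, 676]);
translate([959, 612, 0]) cube([66, 66, 676]);
translate([378, -438, 0]) {
  translate([0, 0, 361]) cube([307, 358, 40]);
  translate([22, 22, 0]) cylinder(h = 361, r = 22);
  translate([285, 22, 0]) cylinder(h = 361, r = 22);
  translate([22, 336, 0]) cylinder(h = 361, r = 22);
  translate([285, 336, 0]) cylinder(h = 361, r = 22);
}
translate([1143, 179, 0]) {
  translate([0, 0, 361]) cube([307, 358, 40]);
  translate([22, 22, 0]) cylinder(h = 361, r = 22);
  translate([285, 22, 0]) cylinder(h = 361, r = 22);
  translate([22, 336, 0]) cylinder(h = 361, r = 22);
  translate([285, 336, 0]) cylinder(h = 361, r = 22);
}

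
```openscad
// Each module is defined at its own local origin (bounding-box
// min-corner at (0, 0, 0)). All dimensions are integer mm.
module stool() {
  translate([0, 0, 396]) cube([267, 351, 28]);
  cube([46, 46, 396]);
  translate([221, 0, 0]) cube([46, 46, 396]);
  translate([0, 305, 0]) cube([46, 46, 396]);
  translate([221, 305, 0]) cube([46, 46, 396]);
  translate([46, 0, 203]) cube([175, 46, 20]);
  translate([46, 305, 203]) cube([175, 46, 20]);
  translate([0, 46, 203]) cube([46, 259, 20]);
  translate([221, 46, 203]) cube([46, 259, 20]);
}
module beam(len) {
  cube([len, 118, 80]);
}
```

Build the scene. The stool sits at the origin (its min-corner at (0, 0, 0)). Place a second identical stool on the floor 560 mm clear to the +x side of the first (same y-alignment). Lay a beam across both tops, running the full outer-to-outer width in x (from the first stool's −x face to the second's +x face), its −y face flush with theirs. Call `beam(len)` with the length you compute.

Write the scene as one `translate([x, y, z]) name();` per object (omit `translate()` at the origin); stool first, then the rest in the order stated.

stool();
translate([827, 0, 0]) stool();
translate([0, 0, 424]) beam(1094);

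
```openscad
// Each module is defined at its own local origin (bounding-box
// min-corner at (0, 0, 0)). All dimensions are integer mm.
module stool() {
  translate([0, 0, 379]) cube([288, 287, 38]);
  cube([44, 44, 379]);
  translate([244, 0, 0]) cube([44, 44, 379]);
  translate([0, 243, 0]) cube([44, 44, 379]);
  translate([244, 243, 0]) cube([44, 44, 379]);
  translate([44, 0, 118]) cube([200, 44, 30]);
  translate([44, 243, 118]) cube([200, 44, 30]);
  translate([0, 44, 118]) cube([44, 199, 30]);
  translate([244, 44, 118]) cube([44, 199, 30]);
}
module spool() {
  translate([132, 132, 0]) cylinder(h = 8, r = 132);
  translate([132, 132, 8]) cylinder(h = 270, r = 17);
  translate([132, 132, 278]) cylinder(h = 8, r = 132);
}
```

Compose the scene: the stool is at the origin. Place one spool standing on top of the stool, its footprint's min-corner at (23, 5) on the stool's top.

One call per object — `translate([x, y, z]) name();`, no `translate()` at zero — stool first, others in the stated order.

stool();
translate([23, 5, 417]) spool();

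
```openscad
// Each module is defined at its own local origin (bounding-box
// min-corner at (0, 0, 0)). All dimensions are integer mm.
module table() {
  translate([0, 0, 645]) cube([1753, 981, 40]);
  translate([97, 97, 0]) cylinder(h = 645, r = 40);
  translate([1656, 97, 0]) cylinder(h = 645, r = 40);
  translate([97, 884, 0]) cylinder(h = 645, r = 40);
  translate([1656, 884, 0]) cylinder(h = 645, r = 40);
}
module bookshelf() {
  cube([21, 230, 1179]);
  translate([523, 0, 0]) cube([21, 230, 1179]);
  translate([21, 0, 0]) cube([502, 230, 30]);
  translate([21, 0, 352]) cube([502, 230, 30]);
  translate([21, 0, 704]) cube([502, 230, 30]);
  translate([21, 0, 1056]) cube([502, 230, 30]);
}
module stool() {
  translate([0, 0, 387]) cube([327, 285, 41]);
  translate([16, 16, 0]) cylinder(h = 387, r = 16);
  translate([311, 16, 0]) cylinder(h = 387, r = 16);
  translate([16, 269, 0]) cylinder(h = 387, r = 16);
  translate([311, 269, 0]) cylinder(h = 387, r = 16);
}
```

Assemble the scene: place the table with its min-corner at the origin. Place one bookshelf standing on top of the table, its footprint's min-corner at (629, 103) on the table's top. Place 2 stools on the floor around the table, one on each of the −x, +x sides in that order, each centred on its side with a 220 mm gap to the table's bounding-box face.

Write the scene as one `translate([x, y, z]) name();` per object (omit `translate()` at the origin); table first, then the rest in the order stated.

table();
translate([629, 103, 685]) bookshelf();
translate([-547, 348, 0]) stool();
translate([1973, 348, 0]) stool();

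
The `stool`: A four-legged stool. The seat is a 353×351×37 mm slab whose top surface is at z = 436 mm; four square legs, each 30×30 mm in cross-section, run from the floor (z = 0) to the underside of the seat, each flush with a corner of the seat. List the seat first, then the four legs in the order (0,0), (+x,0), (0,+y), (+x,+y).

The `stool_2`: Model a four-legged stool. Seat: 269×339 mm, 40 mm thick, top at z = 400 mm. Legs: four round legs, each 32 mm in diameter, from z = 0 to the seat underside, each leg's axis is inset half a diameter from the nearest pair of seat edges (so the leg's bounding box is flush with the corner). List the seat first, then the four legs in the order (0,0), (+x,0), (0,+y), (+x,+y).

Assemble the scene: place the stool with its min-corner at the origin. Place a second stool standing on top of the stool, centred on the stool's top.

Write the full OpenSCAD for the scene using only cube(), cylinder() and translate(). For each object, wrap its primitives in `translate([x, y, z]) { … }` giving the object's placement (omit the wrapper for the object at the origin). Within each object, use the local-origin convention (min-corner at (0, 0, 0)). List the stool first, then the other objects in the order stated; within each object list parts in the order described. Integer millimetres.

translate([0, 0, 399]) cube([353, 351, 37]);
cube([30, 30, 399]);
translate([323, 0, 0]) cube([30, 30, 399]);
translate([0, 321, 0]) cube([30, 30, 399]);
translate([323, 321, 0]) cube([30, 30, 399]);
translate([42, 6, 436]) {
  translate([0, 0, 360]) cube([269, 339, 40]);
  translate([16, 16, 0]) cylinder(h = 360, r = 16);
  translate([253, 16, 0]) cylinder(h = 360, r = 16);
  translate([16, 323, 0]) cylinder(h = 360, r = 16);
  translate([253, 323, 0]) cylinder(h = 360, r = 16);
}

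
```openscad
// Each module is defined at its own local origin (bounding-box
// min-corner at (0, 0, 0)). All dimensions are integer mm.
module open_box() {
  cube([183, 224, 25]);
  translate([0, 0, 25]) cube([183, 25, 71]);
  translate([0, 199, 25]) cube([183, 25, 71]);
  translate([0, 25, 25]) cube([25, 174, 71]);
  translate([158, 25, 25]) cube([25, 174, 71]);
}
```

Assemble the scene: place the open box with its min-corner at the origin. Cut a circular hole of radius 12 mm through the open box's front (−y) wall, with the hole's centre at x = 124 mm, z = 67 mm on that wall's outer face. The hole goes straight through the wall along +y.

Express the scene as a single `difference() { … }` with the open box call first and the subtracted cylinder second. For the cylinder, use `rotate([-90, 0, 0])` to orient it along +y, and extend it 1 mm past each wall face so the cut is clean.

difference() {
  open_box();
  translate([124, -1, 67]) rotate([-90, 0, 0]) cylinder(h = 27, r = 12);
}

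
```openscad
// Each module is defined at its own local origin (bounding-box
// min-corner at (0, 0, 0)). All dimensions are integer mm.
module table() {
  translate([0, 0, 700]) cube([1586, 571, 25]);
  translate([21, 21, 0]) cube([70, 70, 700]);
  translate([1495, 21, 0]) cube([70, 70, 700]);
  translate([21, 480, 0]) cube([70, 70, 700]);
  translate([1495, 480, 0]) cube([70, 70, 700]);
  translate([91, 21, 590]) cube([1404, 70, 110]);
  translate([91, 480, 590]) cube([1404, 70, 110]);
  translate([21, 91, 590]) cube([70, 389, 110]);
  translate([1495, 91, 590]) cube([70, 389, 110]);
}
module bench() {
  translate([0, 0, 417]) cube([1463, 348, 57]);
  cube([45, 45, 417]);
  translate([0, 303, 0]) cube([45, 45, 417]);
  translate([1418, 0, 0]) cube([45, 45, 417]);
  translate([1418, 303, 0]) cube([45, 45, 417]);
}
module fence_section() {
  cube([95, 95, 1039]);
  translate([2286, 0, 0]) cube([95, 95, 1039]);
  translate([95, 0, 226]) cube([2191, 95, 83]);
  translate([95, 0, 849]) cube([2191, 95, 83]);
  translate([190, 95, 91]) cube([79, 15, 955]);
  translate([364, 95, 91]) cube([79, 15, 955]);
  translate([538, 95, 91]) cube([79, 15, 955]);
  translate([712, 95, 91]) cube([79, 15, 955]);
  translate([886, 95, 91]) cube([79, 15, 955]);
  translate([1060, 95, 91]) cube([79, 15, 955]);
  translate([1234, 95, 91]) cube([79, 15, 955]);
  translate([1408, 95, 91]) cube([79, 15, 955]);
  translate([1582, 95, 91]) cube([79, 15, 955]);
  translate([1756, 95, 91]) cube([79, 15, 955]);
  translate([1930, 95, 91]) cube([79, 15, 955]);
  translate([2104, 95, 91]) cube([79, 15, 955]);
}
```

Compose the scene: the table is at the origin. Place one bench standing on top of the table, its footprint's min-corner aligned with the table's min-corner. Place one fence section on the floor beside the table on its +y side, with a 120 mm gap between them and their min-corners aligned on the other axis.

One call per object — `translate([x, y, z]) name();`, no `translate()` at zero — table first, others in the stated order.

table();
translate([0, 0, 725]) bench();
translate([0, 691, 0]) fence_section();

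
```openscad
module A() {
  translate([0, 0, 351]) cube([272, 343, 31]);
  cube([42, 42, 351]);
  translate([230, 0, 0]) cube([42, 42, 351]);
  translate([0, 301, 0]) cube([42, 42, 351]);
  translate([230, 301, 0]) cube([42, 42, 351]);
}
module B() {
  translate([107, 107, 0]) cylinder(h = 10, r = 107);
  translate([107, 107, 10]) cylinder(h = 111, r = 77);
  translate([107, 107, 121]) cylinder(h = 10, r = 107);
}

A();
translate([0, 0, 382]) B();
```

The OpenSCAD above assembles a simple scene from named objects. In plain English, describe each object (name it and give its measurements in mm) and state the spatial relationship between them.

A is a simple wooden stool: a rectangular seat 272 mm (x) by 343 mm (y), 31 mm thick, top face at z = 382 mm, on four square legs, each 42×42 mm in cross-section. The legs rest on z = 0, each flush with a corner of the seat.

B is a spool: two coaxial disc flanges of radius 107 mm and thickness 10 mm, joined by a core cylinder of radius 77 mm and height 111 mm. The lower flange rests on z = 0 and the three cylinders share a vertical axis.

The spool is on top of the stool.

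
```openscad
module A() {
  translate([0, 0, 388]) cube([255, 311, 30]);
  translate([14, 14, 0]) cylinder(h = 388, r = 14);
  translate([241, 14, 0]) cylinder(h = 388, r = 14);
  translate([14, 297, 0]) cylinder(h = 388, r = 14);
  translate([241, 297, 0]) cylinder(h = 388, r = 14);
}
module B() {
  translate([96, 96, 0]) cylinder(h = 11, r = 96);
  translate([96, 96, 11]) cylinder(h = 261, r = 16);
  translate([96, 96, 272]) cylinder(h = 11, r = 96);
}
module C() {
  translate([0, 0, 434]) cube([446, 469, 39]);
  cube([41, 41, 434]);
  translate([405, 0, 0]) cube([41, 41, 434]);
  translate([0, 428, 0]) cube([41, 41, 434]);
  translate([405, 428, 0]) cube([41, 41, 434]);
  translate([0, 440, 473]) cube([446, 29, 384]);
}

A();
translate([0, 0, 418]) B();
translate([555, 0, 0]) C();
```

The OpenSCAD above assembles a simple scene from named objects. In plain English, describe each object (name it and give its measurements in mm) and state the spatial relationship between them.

A is a simple wooden stool: a rectangular seat 255 mm (x) by 311 mm (y), 30 mm thick, top face at z = 418 mm, on four round legs, each 28 mm in diameter. The legs rest on z = 0, each leg's axis is inset half a diameter from the nearest pair of seat edges (so the leg's bounding box is flush with the corner).

B is a spool: two coaxial disc flanges of radius 96 mm and thickness 11 mm, joined by a core cylinder of radius 16 mm and height 261 mm. The lower flange rests on z = 0 and the three cylinders share a vertical axis.

C is a chair: 446×469 mm seat, 39 mm thick, top at z = 473 mm, on four 41 mm square corner legs flush with the seat edges. A 29 mm thick backrest slab spans the full seat width, extending 384 mm above the seat top, its back face flush with the seat's +y edge.

The spool is on top of the stool. The chair is on the floor beside the stool on its +x side.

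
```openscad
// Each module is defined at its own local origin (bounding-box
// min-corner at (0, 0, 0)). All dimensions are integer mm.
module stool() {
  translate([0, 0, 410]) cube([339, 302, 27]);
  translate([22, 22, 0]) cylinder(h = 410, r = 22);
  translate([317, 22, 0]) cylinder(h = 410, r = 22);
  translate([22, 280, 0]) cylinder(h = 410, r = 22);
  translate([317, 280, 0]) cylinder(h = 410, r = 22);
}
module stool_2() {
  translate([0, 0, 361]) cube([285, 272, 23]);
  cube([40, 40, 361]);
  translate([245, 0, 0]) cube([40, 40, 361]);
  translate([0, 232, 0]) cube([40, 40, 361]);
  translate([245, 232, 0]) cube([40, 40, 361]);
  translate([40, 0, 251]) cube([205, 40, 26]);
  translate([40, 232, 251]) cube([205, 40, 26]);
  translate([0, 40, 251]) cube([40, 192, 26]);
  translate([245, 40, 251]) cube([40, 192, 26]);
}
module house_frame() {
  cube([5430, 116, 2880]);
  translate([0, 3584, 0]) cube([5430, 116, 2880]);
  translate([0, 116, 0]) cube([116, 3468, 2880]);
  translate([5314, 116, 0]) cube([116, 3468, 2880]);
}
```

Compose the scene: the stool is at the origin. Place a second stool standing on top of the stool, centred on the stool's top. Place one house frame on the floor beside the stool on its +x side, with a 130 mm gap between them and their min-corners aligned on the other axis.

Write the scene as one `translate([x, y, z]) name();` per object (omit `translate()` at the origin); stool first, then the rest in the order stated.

stool();
translate([27, 15, 437]) stool_2();
translate([469, 0, 0]) house_frame();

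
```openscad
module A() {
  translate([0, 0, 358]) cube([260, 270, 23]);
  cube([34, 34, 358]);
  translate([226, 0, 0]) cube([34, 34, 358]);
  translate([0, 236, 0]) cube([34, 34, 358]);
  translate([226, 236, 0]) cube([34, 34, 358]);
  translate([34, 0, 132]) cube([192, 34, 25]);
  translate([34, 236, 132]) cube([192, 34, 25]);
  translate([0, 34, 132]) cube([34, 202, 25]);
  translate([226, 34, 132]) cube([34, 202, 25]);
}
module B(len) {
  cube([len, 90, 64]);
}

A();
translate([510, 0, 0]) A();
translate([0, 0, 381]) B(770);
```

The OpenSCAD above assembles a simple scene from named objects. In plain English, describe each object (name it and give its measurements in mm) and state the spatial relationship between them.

A is a simple wooden stool: a rectangular seat 260 mm (x) by 270 mm (y), 23 mm thick, top face at z = 381 mm, on four square legs, each 34×34 mm in cross-section. The legs rest on z = 0, each flush with a corner of the seat. Four stretchers, 34 mm wide and 25 mm tall, connect adjacent legs with their undersides at z = 132 mm, each running between the inner faces of the legs it joins and aligned with the legs' outer faces on the other axis.

B is a rectangular beam 770 mm long (x), 90 mm deep (y), 64 mm thick (z).

The beam spans the tops of two stools placed 250 mm apart, resting at z = 381 mm.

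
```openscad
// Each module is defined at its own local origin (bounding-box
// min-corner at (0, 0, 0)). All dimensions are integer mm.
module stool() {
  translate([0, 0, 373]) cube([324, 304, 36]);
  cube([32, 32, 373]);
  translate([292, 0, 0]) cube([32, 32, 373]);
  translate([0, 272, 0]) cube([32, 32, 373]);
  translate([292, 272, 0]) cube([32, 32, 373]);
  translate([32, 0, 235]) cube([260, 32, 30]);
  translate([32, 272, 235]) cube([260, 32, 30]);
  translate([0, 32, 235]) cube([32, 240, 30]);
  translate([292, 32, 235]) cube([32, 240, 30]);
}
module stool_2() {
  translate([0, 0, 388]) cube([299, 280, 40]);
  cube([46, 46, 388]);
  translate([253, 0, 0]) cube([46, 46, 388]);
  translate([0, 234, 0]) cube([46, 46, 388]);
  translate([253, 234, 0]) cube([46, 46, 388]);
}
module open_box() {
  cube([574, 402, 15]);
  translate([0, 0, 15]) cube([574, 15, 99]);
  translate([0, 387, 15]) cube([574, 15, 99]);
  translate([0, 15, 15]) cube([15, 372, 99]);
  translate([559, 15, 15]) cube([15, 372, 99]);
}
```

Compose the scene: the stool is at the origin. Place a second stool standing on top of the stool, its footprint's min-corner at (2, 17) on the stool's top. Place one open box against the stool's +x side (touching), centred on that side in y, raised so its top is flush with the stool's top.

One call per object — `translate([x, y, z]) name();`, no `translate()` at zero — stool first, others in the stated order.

stool();
translate([2, 17, 409]) stool_2();
translate([324, -49, 295]) open_box();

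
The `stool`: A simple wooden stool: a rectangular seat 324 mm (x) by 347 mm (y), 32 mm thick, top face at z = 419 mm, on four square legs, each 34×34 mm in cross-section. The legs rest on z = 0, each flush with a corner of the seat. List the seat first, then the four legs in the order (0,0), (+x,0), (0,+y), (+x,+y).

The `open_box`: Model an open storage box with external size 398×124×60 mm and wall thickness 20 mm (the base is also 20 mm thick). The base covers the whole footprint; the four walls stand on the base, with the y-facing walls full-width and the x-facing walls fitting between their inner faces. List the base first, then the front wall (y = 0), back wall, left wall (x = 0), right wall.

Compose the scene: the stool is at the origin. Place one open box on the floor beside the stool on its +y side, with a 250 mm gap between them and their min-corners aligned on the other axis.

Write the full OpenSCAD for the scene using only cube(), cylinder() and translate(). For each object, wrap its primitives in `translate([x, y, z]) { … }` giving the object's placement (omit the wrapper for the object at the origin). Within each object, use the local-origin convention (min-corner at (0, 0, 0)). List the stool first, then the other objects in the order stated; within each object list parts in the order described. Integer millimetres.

translate([0, 0, 387]) cube([324, 347, 32]);
cube([34, 34, 387]);
translate([290, 0, 0]) cube([34, 34, 387]);
translate([0, 313, 0]) cube([34, 34, 387]);
translate([290, 313, 0]) cube([34, 34, 387]);
translate([0, 597, 0]) {
  cube([398, 124, 20]);
  translate([0, 0, 20]) cube([398, 20, 40]);
  translate([0, 104, 20]) cube([398, 20, 40]);
  translate([0, 20, 20]) cube([20, 84, 40]);
  translate([378, 20, 20]) cube([20, 84, 40]);
}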